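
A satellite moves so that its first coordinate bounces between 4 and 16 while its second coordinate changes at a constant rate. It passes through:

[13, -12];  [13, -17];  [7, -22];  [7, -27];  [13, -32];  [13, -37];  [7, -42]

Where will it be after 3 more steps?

The first coordinate reflects between 4 and 16, moving 6 per step.
  step 7: 7 → 7
  step 8: 7 → 13
  step 9: 13 → 13
The second coordinate changes by -5 each step: at step 9 it is -57.

[13, -57]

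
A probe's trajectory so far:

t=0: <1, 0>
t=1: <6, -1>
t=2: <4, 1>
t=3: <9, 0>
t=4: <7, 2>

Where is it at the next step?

<12, 1>

The moves between consecutive positions are <+5, -1>, <-2, +2>, <+5, -1>, <-2, +2>; they repeat the 2-cycle [<+5, -1>, <-2, +2>].
step 5: apply <+5, -1> → <12, 1>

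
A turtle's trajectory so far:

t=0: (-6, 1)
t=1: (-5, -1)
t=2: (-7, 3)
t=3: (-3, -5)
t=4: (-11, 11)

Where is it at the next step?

Consecutive displacements (+1, -2), (-2, +4), (+4, -8), (-8, +16) scale by a factor of -2 each step.
step 5: (-11, 11) + (+16, -32) → (5, -21)

(5, -21)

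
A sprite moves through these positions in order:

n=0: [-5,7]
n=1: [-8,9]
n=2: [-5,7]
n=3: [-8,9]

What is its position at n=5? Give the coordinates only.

The jumps are [-3,+2], [+3,-2], [-3,+2] — a geometric progression with ratio -1.
step 4: [-8,9] + [+3,-2] → [-5,7]
step 5: [-5,7] + [-3,+2] → [-8,9]

[-8,9]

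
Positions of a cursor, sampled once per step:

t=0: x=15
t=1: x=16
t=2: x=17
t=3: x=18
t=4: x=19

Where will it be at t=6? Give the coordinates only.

Constant displacement of +1 per step.
step 5: 19 + 1 → x=20
step 6: 20 + 1 → x=21

x=21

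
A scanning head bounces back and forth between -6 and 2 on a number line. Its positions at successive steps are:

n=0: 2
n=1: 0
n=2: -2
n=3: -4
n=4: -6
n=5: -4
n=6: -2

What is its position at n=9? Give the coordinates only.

The value reflects between -6 and 2, moving 2 per step.
  step 7: -2 → 0
  step 8: 0 → 2
  step 9: 2 → 0

0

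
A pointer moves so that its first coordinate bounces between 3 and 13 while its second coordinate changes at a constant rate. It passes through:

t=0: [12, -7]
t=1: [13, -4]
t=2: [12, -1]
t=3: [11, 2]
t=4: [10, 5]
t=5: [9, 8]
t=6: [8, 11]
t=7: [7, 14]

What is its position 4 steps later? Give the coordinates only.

[3, 26]

The first coordinate travels 1 per step and bounces off the walls at 3 and 13.
  step 8: 7 → 6
  step 9: 6 → 5
  step 10: 5 → 4
  step 11: 4 → 3
The second coordinate changes by +3 each step: at step 11 it is 26.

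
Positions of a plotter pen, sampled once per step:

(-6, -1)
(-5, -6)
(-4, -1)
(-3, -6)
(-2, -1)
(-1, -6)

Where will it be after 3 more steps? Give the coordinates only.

(2, -1)

First: linear, +1 per step → 2 at step 8.
Second: cycles through -1, -6 every 2 steps. Step 8 lands at position 0 of the cycle → -1.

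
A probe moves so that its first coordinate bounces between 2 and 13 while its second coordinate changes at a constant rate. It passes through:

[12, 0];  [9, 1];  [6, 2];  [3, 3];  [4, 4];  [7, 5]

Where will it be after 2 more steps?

The first coordinate reflects between 2 and 13, moving 3 per step.
  step 6: 7 → 10
  step 7: 10 → 13
The second coordinate changes by +1 each step: at step 7 it is 7.

[13, 7]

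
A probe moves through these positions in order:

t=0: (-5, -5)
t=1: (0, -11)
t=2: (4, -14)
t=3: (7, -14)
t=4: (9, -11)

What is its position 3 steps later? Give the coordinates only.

First differences are (+5, -6), (+4, -3), (+3, +0), (+2, +3); their common second difference is (-1, +3) (constant acceleration).
step 5: (9, -11) + (+1, +6) → (10, -5)
step 6: (10, -5) + (+0, +9) → (10, 4)
step 7: (10, 4) + (-1, +12) → (9, 16)

(9, 16)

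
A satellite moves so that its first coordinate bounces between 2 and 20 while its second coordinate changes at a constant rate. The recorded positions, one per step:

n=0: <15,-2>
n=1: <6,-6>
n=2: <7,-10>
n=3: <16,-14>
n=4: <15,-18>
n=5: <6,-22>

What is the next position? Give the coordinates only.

<7,-26>

The first coordinate travels 9 per step and bounces off the walls at 2 and 20.
  step 6: 6 → 7
The second coordinate changes by -4 each step: at step 6 it is -26.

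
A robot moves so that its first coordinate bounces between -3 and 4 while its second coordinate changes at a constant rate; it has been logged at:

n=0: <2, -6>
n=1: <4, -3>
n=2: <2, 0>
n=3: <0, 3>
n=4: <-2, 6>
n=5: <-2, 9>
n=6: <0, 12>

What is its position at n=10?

<0, 24>

The first coordinate travels 2 per step and bounces off the walls at -3 and 4.
  step 7: 0 → 2
  step 8: 2 → 4
  step 9: 4 → 2
  step 10: 2 → 0
The second coordinate changes by +3 each step: at step 10 it is 24.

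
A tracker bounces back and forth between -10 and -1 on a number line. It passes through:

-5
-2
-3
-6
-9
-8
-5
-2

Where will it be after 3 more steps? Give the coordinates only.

-9

The value reflects between -10 and -1, moving 3 per step.
  step 8: -2 → -3
  step 9: -3 → -6
  step 10: -6 → -9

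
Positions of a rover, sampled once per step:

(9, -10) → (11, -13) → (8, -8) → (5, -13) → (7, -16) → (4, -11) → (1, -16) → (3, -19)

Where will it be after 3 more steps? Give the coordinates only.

Differencing gives (+2, -3), (-3, +5), (-3, -5), (+2, -3), (-3, +5), (-3, -5), (+2, -3). This is the pattern (+2, -3), (-3, +5), (-3, -5) repeated.
step 8: apply (-3, +5) → (0, -14)
step 9: apply (-3, -5) → (-3, -19)
step 10: apply (+2, -3) → (-1, -22)

(-1, -22)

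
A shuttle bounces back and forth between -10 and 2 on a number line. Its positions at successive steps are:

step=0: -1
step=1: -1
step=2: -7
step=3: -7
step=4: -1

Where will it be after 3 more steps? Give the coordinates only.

The value reflects between -10 and 2, moving 6 per step.
  step 5: -1 → -1
  step 6: -1 → -7
  step 7: -7 → -7

-7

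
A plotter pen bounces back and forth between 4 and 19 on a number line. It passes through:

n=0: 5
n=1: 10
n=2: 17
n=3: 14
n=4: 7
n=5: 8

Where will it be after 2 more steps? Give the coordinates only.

16

The value travels 7 per step and bounces off the walls at 4 and 19.
  step 6: 8 → 15
  step 7: 15 → 16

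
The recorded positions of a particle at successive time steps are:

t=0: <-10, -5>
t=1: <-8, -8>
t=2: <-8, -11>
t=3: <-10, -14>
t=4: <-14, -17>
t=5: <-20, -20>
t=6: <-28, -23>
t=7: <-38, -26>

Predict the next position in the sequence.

<-50, -29>

Taking differences between consecutive positions: <+2, -3>, <+0, -3>, <-2, -3>, <-4, -3>, <-6, -3>, <-8, -3>, <-10, -3>. These grow by <-2, +0> each step.
step 8: <-38, -26> + <-12, -3> → <-50, -29>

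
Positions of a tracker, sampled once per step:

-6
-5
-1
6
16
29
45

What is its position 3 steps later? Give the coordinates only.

Taking differences between consecutive positions: +1, +4, +7, +10, +13, +16. These grow by +3 each step.
step 7: 45 + 19 → 64
step 8: 64 + 22 → 86
step 9: 86 + 25 → 111

111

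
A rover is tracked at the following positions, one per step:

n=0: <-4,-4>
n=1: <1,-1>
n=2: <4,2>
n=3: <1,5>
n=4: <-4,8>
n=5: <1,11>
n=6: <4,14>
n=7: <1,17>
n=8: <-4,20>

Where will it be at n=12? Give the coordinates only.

The first coordinate repeats the cycle [-4, 1, 4, 1] with period 4; step 12 mod 4 = 0, giving -4.
The second coordinate changes by +3 each step, so at step 12 it is -4 + 12·(3) = 32.

<-4,32>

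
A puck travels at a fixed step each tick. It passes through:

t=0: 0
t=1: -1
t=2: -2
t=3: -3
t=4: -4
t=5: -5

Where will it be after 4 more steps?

-9

Each step adds -1 to the position.
step 6: -5 − 1 → -6
step 7: -6 − 1 → -7
step 8: -7 − 1 → -8
step 9: -8 − 1 → -9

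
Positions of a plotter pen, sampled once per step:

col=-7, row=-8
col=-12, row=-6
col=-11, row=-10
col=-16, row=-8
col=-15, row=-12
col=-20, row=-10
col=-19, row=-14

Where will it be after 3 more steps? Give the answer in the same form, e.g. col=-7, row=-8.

col=-28, row=-14

The moves between consecutive positions are (-5,+2), (+1,-4), (-5,+2), (+1,-4), (-5,+2), (+1,-4); they repeat the 2-cycle [(-5,+2), (+1,-4)].
step 7: apply (-5,+2) → col=-24, row=-12
step 8: apply (+1,-4) → col=-23, row=-16
step 9: apply (-5,+2) → col=-28, row=-14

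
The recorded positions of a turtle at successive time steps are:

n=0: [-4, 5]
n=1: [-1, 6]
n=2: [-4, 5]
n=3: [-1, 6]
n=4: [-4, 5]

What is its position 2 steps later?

The jumps are [+3, +1], [-3, -1], [+3, +1], [-3, -1] — a geometric progression with ratio -1.
step 5: [-4, 5] + [+3, +1] → [-1, 6]
step 6: [-1, 6] + [-3, -1] → [-4, 5]

[-4, 5]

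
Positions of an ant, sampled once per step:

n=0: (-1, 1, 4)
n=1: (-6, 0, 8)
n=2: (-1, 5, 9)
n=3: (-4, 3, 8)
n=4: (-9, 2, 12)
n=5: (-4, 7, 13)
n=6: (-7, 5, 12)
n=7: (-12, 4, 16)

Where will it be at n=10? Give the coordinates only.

The moves between consecutive positions are (-5, -1, +4), (+5, +5, +1), (-3, -2, -1), (-5, -1, +4), (+5, +5, +1), (-3, -2, -1), (-5, -1, +4); they repeat the 3-cycle [(-5, -1, +4), (+5, +5, +1), (-3, -2, -1)].
step 8: apply (+5, +5, +1) → (-7, 9, 17)
step 9: apply (-3, -2, -1) → (-10, 7, 16)
step 10: apply (-5, -1, +4) → (-15, 6, 20)

(-15, 6, 20)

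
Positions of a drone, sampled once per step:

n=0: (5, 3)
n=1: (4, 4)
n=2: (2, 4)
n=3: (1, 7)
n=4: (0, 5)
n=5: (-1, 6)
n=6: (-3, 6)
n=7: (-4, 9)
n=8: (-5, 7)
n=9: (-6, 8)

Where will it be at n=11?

(-9, 11)

Step-to-step displacements: (-1, +1), (-2, +0), (-1, +3), (-1, -2), (-1, +1), (-2, +0), (-1, +3), (-1, -2), (-1, +1) — a repeating cycle of length 4.
step 10: apply (-2, +0) → (-8, 8)
step 11: apply (-1, +3) → (-9, 11)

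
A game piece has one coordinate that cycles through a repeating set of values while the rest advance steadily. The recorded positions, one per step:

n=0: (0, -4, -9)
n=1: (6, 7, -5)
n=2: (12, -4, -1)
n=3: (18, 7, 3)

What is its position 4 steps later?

(42, 7, 19)

First: linear, +6 per step → 42 at step 7.
Second: cycles through -4, 7 every 2 steps. Step 7 lands at position 1 of the cycle → 7.
Third: linear, +4 per step → 19 at step 7.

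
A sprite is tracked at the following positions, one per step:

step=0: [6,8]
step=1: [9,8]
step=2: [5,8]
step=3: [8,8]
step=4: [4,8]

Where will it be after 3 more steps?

[6,8]

The moves between consecutive positions are [+3,+0], [-4,+0], [+3,+0], [-4,+0]; they repeat the 2-cycle [[+3,+0], [-4,+0]].
step 5: apply [+3,+0] → [7,8]
step 6: apply [-4,+0] → [3,8]
step 7: apply [+3,+0] → [6,8]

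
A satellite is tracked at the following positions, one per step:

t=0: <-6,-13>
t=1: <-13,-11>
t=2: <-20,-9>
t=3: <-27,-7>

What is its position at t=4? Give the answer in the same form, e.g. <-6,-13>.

Each step adds <-7,+2> to the position.
step 4: <-27,-7> + <-7,+2> → <-34,-5>

<-34,-5>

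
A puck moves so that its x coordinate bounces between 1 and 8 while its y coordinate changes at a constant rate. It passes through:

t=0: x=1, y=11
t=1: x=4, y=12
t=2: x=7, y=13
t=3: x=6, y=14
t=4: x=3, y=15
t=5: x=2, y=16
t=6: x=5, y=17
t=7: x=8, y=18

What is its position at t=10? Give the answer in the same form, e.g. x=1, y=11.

The x coordinate reflects between 1 and 8, moving 3 per step.
  step 8: 8 → 5
  step 9: 5 → 2
  step 10: 2 → 3
The y coordinate changes by +1 each step: at step 10 it is 21.

x=3, y=21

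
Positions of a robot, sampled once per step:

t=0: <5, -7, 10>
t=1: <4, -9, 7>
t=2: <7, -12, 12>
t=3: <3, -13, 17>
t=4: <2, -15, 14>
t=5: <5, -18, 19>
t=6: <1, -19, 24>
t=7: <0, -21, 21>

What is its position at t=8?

<3, -24, 26>

The moves between consecutive positions are <-1, -2, -3>, <+3, -3, +5>, <-4, -1, +5>, <-1, -2, -3>, <+3, -3, +5>, <-4, -1, +5>, <-1, -2, -3>; they repeat the 3-cycle [<-1, -2, -3>, <+3, -3, +5>, <-4, -1, +5>].
step 8: apply <+3, -3, +5> → <3, -24, 26>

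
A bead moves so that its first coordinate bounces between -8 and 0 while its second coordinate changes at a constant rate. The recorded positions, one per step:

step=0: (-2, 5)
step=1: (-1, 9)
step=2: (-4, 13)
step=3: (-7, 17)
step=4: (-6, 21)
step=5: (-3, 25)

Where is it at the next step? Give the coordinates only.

The first coordinate reflects between -8 and 0, moving 3 per step.
  step 6: -3 → 0
The second coordinate changes by +4 each step: at step 6 it is 29.

(0, 29)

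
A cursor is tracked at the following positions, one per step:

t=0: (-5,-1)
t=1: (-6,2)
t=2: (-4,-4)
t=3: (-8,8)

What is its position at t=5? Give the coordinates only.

Consecutive displacements (-1,+3), (+2,-6), (-4,+12) scale by a factor of -2 each step.
step 4: (-8,8) + (+8,-24) → (0,-16)
step 5: (0,-16) + (-16,+48) → (-16,32)

(-16,32)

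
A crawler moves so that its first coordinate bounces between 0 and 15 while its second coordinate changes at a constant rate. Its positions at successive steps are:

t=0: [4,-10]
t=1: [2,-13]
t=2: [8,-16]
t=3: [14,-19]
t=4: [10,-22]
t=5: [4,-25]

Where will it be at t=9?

[10,-37]

The first coordinate travels 6 per step and bounces off the walls at 0 and 15.
  step 6: 4 → 2
  step 7: 2 → 8
  step 8: 8 → 14
  step 9: 14 → 10
The second coordinate changes by -3 each step: at step 9 it is -37.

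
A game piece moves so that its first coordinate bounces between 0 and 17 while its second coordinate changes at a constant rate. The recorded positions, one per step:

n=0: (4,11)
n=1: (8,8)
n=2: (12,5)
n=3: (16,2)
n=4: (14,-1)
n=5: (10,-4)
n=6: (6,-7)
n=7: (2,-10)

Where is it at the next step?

The first coordinate reflects between 0 and 17, moving 4 per step.
  step 8: 2 → 2
The second coordinate changes by -3 each step: at step 8 it is -13.

(2,-13)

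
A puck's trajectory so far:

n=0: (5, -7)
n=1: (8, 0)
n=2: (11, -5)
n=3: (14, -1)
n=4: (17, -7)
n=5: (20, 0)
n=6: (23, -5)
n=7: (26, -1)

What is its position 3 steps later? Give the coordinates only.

First: linear, +3 per step → 35 at step 10.
Second: cycles through -7, 0, -5, -1 every 4 steps. Step 10 lands at position 2 of the cycle → -5.

(35, -5)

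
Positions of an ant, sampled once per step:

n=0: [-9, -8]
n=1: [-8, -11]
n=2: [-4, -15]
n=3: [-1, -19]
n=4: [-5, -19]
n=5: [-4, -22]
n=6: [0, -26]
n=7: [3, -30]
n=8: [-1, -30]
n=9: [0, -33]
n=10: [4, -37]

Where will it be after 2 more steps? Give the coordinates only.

Differencing gives [+1, -3], [+4, -4], [+3, -4], [-4, +0], [+1, -3], [+4, -4], [+3, -4], [-4, +0], [+1, -3], [+4, -4]. This is the pattern [+1, -3], [+4, -4], [+3, -4], [-4, +0] repeated.
step 11: apply [+3, -4] → [7, -41]
step 12: apply [-4, +0] → [3, -41]

[3, -41]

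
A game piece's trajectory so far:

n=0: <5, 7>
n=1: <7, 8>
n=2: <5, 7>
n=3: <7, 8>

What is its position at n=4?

<5, 7>

Consecutive displacements <+2, +1>, <-2, -1>, <+2, +1> scale by a factor of -1 each step.
step 4: <7, 8> + <-2, -1> → <5, 7>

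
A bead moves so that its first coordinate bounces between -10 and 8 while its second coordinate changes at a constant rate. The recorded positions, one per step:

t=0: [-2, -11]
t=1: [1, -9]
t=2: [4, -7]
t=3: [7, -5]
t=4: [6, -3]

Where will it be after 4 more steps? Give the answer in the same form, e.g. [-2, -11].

The first coordinate travels 3 per step and bounces off the walls at -10 and 8.
  step 5: 6 → 3
  step 6: 3 → 0
  step 7: 0 → -3
  step 8: -3 → -6
The second coordinate changes by +2 each step: at step 8 it is 5.

[-6, 5]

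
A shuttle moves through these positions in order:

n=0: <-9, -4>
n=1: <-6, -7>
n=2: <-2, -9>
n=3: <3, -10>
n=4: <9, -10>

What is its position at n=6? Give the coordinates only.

Taking differences between consecutive positions: <+3, -3>, <+4, -2>, <+5, -1>, <+6, +0>. These grow by <+1, +1> each step.
step 5: <9, -10> + <+7, +1> → <16, -9>
step 6: <16, -9> + <+8, +2> → <24, -7>

<24, -7>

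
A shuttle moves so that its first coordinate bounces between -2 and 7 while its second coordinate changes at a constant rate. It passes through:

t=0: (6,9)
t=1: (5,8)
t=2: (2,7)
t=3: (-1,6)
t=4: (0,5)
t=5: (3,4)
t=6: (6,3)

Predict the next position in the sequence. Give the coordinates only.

The first coordinate reflects between -2 and 7, moving 3 per step.
  step 7: 6 → 5
The second coordinate changes by -1 each step: at step 7 it is 2.

(5,2)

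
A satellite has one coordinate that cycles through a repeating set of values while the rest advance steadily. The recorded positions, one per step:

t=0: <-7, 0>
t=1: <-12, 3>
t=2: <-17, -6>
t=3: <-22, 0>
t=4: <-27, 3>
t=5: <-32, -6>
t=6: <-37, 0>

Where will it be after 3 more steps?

<-52, 0>

First: linear, -5 per step → -52 at step 9.
Second: cycles through 0, 3, -6 every 3 steps. Step 9 lands at position 0 of the cycle → 0.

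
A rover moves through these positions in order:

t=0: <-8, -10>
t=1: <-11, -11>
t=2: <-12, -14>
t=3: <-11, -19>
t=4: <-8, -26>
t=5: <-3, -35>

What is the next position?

First differences are <-3, -1>, <-1, -3>, <+1, -5>, <+3, -7>, <+5, -9>; their common second difference is <+2, -2> (constant acceleration).
step 6: <-3, -35> + <+7, -11> → <4, -46>

<4, -46>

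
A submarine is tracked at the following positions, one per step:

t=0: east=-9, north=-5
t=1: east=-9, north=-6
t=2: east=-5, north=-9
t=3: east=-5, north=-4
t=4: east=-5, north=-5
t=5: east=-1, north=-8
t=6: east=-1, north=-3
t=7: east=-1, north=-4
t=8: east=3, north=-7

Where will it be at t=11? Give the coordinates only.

Step-to-step displacements: (+0, -1), (+4, -3), (+0, +5), (+0, -1), (+4, -3), (+0, +5), (+0, -1), (+4, -3) — a repeating cycle of length 3.
step 9: apply (+0, +5) → east=3, north=-2
step 10: apply (+0, -1) → east=3, north=-3
step 11: apply (+4, -3) → east=7, north=-6

east=7, north=-6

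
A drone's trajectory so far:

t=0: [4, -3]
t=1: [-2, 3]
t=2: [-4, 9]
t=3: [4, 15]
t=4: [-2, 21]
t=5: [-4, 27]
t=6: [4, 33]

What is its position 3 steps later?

The first coordinate repeats the cycle [4, -2, -4] with period 3; step 9 mod 3 = 0, giving 4.
The second coordinate changes by +6 each step, so at step 9 it is -3 + 9·(6) = 51.

[4, 51]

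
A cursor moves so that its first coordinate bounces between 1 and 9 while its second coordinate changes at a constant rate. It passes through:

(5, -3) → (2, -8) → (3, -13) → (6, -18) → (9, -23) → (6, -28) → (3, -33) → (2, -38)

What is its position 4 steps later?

(4, -58)

The first coordinate travels 3 per step and bounces off the walls at 1 and 9.
  step 8: 2 → 5
  step 9: 5 → 8
  step 10: 8 → 7
  step 11: 7 → 4
The second coordinate changes by -5 each step: at step 11 it is -58.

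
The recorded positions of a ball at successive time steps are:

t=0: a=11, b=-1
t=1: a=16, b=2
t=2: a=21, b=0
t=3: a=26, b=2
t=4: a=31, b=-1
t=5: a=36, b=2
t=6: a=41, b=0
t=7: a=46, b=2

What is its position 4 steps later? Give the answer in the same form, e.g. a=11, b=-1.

A: linear, +5 per step → 66 at step 11.
B: cycles through -1, 2, 0, 2 every 4 steps. Step 11 lands at position 3 of the cycle → 2.

a=66, b=2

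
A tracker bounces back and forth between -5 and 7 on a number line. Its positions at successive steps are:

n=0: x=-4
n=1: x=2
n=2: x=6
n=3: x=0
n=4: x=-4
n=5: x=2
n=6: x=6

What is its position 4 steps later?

x=6

The value travels 6 per step and bounces off the walls at -5 and 7.
  step 7: 6 → 0
  step 8: 0 → -4
  step 9: -4 → 2
  step 10: 2 → 6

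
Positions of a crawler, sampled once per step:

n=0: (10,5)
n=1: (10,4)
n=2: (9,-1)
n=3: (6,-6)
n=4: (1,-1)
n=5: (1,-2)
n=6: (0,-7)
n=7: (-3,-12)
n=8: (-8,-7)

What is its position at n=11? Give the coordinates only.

The moves between consecutive positions are (+0,-1), (-1,-5), (-3,-5), (-5,+5), (+0,-1), (-1,-5), (-3,-5), (-5,+5); they repeat the 4-cycle [(+0,-1), (-1,-5), (-3,-5), (-5,+5)].
step 9: apply (+0,-1) → (-8,-8)
step 10: apply (-1,-5) → (-9,-13)
step 11: apply (-3,-5) → (-12,-18)

(-12,-18)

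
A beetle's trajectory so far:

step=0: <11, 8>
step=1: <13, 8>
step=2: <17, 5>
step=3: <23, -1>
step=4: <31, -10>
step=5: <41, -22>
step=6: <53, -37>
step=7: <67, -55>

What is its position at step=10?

<121, -127>

Successive displacements: <+2, +0>, <+4, -3>, <+6, -6>, <+8, -9>, <+10, -12>, <+12, -15>, <+14, -18> — each changes by <+2, -3>.
step 8: <67, -55> + <+16, -21> → <83, -76>
step 9: <83, -76> + <+18, -24> → <101, -100>
step 10: <101, -100> + <+20, -27> → <121, -127>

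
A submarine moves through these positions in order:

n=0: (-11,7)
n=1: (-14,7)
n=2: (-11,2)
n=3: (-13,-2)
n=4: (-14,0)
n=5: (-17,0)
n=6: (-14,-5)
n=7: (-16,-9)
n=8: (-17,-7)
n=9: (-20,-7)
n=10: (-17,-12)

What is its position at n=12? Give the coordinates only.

(-20,-14)

Differencing gives (-3,+0), (+3,-5), (-2,-4), (-1,+2), (-3,+0), (+3,-5), (-2,-4), (-1,+2), (-3,+0), (+3,-5). This is the pattern (-3,+0), (+3,-5), (-2,-4), (-1,+2) repeated.
step 11: apply (-2,-4) → (-19,-16)
step 12: apply (-1,+2) → (-20,-14)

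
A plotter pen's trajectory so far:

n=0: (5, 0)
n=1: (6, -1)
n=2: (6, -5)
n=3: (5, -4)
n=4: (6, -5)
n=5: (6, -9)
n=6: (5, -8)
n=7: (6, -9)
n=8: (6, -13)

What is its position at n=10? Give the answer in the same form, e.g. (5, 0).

(6, -13)

Differencing gives (+1, -1), (+0, -4), (-1, +1), (+1, -1), (+0, -4), (-1, +1), (+1, -1), (+0, -4). This is the pattern (+1, -1), (+0, -4), (-1, +1) repeated.
step 9: apply (-1, +1) → (5, -12)
step 10: apply (+1, -1) → (6, -13)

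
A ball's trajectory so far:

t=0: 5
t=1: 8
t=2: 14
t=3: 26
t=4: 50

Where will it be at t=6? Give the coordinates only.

194

Step-to-step displacements: +3, +6, +12, +24; each is 2× the previous.
step 5: 50 + 48 → 98
step 6: 98 + 96 → 194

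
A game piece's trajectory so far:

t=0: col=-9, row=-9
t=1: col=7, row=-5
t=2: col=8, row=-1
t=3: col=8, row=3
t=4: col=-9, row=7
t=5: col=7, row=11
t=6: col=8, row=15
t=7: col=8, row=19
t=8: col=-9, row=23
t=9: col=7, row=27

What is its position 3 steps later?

The col coordinate repeats the cycle [-9, 7, 8, 8] with period 4; step 12 mod 4 = 0, giving -9.
The row coordinate changes by +4 each step, so at step 12 it is -9 + 12·(4) = 39.

col=-9, row=39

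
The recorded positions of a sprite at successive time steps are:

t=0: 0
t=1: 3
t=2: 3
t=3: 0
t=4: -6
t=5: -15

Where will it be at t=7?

Successive displacements: +3, +0, -3, -6, -9 — each changes by -3.
step 6: -15 − 12 → -27
step 7: -27 − 15 → -42

-42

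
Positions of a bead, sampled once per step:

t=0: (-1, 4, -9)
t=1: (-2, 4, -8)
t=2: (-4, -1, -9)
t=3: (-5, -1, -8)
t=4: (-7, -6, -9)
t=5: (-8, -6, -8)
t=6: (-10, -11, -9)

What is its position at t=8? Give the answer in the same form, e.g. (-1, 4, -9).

(-13, -16, -9)

Differencing gives (-1, +0, +1), (-2, -5, -1), (-1, +0, +1), (-2, -5, -1), (-1, +0, +1), (-2, -5, -1). This is the pattern (-1, +0, +1), (-2, -5, -1) repeated.
step 7: apply (-1, +0, +1) → (-11, -11, -8)
step 8: apply (-2, -5, -1) → (-13, -16, -9)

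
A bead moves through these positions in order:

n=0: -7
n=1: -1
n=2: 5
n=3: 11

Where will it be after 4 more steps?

The position changes by +6 every step.
step 4: 11 + 6 → 17
step 5: 17 + 6 → 23
step 6: 23 + 6 → 29
step 7: 29 + 6 → 35

35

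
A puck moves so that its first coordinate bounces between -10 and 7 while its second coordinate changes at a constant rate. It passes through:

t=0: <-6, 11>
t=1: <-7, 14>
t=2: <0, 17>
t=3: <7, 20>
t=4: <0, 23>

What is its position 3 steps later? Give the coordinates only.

<1, 32>

The first coordinate travels 7 per step and bounces off the walls at -10 and 7.
  step 5: 0 → -7
  step 6: -7 → -6
  step 7: -6 → 1
The second coordinate changes by +3 each step: at step 7 it is 32.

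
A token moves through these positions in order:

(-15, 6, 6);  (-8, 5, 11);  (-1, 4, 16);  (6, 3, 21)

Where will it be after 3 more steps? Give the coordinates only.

The position changes by (+7, -1, +5) every step.
step 4: (6, 3, 21) + (+7, -1, +5) → (13, 2, 26)
step 5: (13, 2, 26) + (+7, -1, +5) → (20, 1, 31)
step 6: (20, 1, 31) + (+7, -1, +5) → (27, 0, 36)

(27, 0, 36)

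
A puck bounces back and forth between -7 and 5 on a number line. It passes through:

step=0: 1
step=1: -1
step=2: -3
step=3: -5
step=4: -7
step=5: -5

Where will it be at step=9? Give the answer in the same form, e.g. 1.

The value travels 2 per step and bounces off the walls at -7 and 5.
  step 6: -5 → -3
  step 7: -3 → -1
  step 8: -1 → 1
  step 9: 1 → 3

3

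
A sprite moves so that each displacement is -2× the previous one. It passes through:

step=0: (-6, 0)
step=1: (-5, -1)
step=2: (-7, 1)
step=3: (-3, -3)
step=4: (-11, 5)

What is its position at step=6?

(-27, 21)

Consecutive displacements (+1, -1), (-2, +2), (+4, -4), (-8, +8) scale by a factor of -2 each step.
step 5: (-11, 5) + (+16, -16) → (5, -11)
step 6: (5, -11) + (-32, +32) → (-27, 21)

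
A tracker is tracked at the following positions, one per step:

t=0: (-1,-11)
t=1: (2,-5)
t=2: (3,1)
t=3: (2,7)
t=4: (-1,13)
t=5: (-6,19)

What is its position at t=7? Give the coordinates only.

First differences are (+3,+6), (+1,+6), (-1,+6), (-3,+6), (-5,+6); their common second difference is (-2,+0) (constant acceleration).
step 6: (-6,19) + (-7,+6) → (-13,25)
step 7: (-13,25) + (-9,+6) → (-22,31)

(-22,31)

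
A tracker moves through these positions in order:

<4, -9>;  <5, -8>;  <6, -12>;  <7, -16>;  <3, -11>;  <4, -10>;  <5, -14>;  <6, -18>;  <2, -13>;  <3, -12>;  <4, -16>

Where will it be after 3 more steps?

<2, -14>

The moves between consecutive positions are <+1, +1>, <+1, -4>, <+1, -4>, <-4, +5>, <+1, +1>, <+1, -4>, <+1, -4>, <-4, +5>, <+1, +1>, <+1, -4>; they repeat the 4-cycle [<+1, +1>, <+1, -4>, <+1, -4>, <-4, +5>].
step 11: apply <+1, -4> → <5, -20>
step 12: apply <-4, +5> → <1, -15>
step 13: apply <+1, +1> → <2, -14>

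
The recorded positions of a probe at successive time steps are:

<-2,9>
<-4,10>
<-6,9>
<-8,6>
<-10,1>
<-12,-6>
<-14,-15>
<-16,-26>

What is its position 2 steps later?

<-20,-54>

Taking differences between consecutive positions: <-2,+1>, <-2,-1>, <-2,-3>, <-2,-5>, <-2,-7>, <-2,-9>, <-2,-11>. These grow by <+0,-2> each step.
step 8: <-16,-26> + <-2,-13> → <-18,-39>
step 9: <-18,-39> + <-2,-15> → <-20,-54>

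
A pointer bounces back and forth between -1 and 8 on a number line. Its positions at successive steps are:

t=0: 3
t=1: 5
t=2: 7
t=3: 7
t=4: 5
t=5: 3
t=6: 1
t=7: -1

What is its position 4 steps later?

7

The value travels 2 per step and bounces off the walls at -1 and 8.
  step 8: -1 → 1
  step 9: 1 → 3
  step 10: 3 → 5
  step 11: 5 → 7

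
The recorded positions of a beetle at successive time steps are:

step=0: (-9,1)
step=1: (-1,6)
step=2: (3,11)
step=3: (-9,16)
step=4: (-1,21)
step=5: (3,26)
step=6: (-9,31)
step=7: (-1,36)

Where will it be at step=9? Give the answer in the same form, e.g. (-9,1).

The first coordinate repeats the cycle [-9, -1, 3] with period 3; step 9 mod 3 = 0, giving -9.
The second coordinate changes by +5 each step, so at step 9 it is 1 + 9·(5) = 46.

(-9,46)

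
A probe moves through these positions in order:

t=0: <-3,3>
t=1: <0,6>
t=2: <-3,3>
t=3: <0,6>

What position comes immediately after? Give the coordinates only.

The jumps are <+3,+3>, <-3,-3>, <+3,+3> — a geometric progression with ratio -1.
step 4: <0,6> + <-3,-3> → <-3,3>

<-3,3>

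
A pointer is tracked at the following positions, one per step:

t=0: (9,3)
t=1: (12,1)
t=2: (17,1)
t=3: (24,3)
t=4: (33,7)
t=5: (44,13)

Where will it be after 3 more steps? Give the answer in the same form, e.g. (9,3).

First differences are (+3,-2), (+5,+0), (+7,+2), (+9,+4), (+11,+6); their common second difference is (+2,+2) (constant acceleration).
step 6: (44,13) + (+13,+8) → (57,21)
step 7: (57,21) + (+15,+10) → (72,31)
step 8: (72,31) + (+17,+12) → (89,43)

(89,43)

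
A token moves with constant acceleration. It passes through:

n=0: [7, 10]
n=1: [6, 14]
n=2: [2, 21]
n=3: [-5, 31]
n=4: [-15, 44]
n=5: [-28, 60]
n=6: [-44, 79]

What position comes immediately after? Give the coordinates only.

[-63, 101]

Taking differences between consecutive positions: [-1, +4], [-4, +7], [-7, +10], [-10, +13], [-13, +16], [-16, +19]. These grow by [-3, +3] each step.
step 7: [-44, 79] + [-19, +22] → [-63, 101]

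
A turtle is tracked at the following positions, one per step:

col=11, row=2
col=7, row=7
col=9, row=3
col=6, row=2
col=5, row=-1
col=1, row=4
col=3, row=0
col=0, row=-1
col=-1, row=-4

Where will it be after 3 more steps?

The moves between consecutive positions are (-4, +5), (+2, -4), (-3, -1), (-1, -3), (-4, +5), (+2, -4), (-3, -1), (-1, -3); they repeat the 4-cycle [(-4, +5), (+2, -4), (-3, -1), (-1, -3)].
step 9: apply (-4, +5) → col=-5, row=1
step 10: apply (+2, -4) → col=-3, row=-3
step 11: apply (-3, -1) → col=-6, row=-4

col=-6, row=-4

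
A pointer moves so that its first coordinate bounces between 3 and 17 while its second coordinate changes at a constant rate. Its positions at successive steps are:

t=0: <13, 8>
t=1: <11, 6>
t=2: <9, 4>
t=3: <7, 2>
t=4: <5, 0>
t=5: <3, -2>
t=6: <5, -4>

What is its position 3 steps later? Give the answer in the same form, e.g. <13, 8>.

<11, -10>

The first coordinate travels 2 per step and bounces off the walls at 3 and 17.
  step 7: 5 → 7
  step 8: 7 → 9
  step 9: 9 → 11
The second coordinate changes by -2 each step: at step 9 it is -10.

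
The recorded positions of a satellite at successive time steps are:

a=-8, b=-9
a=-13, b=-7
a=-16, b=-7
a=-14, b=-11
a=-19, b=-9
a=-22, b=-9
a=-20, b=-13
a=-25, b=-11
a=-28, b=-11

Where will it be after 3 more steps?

Step-to-step displacements: (-5, +2), (-3, +0), (+2, -4), (-5, +2), (-3, +0), (+2, -4), (-5, +2), (-3, +0) — a repeating cycle of length 3.
step 9: apply (+2, -4) → a=-26, b=-15
step 10: apply (-5, +2) → a=-31, b=-13
step 11: apply (-3, +0) → a=-34, b=-13

a=-34, b=-13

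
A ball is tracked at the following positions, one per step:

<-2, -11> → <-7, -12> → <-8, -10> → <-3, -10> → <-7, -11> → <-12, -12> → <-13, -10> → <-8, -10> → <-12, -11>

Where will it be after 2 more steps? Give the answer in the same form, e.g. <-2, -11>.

Step-to-step displacements: <-5, -1>, <-1, +2>, <+5, +0>, <-4, -1>, <-5, -1>, <-1, +2>, <+5, +0>, <-4, -1> — a repeating cycle of length 4.
step 9: apply <-5, -1> → <-17, -12>
step 10: apply <-1, +2> → <-18, -10>

<-18, -10>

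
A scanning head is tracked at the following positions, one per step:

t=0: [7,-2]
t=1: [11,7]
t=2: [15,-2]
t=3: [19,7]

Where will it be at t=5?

The first coordinate changes by +4 each step, so at step 5 it is 7 + 5·(4) = 27.
The second coordinate repeats the cycle [-2, 7] with period 2; step 5 mod 2 = 1, giving 7.

[27,7]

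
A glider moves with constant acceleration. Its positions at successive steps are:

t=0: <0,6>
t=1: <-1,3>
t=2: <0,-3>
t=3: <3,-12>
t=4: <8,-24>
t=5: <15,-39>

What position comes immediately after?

<24,-57>

First differences are <-1,-3>, <+1,-6>, <+3,-9>, <+5,-12>, <+7,-15>; their common second difference is <+2,-3> (constant acceleration).
step 6: <15,-39> + <+9,-18> → <24,-57>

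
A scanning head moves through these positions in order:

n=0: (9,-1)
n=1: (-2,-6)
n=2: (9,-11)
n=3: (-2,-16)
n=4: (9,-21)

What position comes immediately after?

The first coordinate repeats the cycle [9, -2] with period 2; step 5 mod 2 = 1, giving -2.
The second coordinate changes by -5 each step, so at step 5 it is -1 + 5·(-5) = -26.

(-2,-26)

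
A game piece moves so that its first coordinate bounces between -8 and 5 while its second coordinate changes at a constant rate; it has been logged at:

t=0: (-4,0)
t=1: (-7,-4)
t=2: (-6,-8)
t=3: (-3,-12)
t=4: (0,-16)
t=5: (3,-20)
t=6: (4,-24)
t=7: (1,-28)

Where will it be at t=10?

(-8,-40)

The first coordinate travels 3 per step and bounces off the walls at -8 and 5.
  step 8: 1 → -2
  step 9: -2 → -5
  step 10: -5 → -8
The second coordinate changes by -4 each step: at step 10 it is -40.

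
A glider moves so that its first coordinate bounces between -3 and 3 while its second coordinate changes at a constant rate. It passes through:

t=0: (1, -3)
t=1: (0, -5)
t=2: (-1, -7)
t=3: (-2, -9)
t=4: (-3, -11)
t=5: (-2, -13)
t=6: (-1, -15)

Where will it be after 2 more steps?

The first coordinate travels 1 per step and bounces off the walls at -3 and 3.
  step 7: -1 → 0
  step 8: 0 → 1
The second coordinate changes by -2 each step: at step 8 it is -19.

(1, -19)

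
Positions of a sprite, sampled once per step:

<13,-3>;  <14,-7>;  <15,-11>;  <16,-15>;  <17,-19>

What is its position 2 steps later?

<19,-27>

The position changes by <+1,-4> every step.
step 5: <17,-19> + <+1,-4> → <18,-23>
step 6: <18,-23> + <+1,-4> → <19,-27>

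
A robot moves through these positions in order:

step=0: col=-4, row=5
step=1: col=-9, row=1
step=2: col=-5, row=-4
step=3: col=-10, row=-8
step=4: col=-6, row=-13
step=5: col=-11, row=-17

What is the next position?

The moves between consecutive positions are (-5,-4), (+4,-5), (-5,-4), (+4,-5), (-5,-4); they repeat the 2-cycle [(-5,-4), (+4,-5)].
step 6: apply (+4,-5) → col=-7, row=-22

col=-7, row=-22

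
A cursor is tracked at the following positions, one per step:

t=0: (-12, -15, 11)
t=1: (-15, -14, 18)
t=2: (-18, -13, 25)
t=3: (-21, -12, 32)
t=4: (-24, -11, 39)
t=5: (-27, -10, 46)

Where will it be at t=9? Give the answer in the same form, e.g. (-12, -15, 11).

(-39, -6, 74)

The position changes by (-3, +1, +7) every step.
step 6: (-27, -10, 46) + (-3, +1, +7) → (-30, -9, 53)
step 7: (-30, -9, 53) + (-3, +1, +7) → (-33, -8, 60)
step 8: (-33, -8, 60) + (-3, +1, +7) → (-36, -7, 67)
step 9: (-36, -7, 67) + (-3, +1, +7) → (-39, -6, 74)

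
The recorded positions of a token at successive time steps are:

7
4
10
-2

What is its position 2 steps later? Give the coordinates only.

Consecutive displacements -3, +6, -12 scale by a factor of -2 each step.
step 4: -2 + 24 → 22
step 5: 22 − 48 → -26

-26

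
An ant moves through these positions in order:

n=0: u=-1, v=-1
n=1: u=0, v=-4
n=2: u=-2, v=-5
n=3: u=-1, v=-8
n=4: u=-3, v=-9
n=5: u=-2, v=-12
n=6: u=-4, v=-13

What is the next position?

The moves between consecutive positions are (+1, -3), (-2, -1), (+1, -3), (-2, -1), (+1, -3), (-2, -1); they repeat the 2-cycle [(+1, -3), (-2, -1)].
step 7: apply (+1, -3) → u=-3, v=-16

u=-3, v=-16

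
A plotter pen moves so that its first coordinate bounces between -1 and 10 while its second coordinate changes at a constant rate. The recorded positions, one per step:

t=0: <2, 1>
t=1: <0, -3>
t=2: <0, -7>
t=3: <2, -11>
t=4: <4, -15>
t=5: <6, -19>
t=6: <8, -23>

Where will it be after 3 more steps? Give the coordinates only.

The first coordinate travels 2 per step and bounces off the walls at -1 and 10.
  step 7: 8 → 10
  step 8: 10 → 8
  step 9: 8 → 6
The second coordinate changes by -4 each step: at step 9 it is -35.

<6, -35>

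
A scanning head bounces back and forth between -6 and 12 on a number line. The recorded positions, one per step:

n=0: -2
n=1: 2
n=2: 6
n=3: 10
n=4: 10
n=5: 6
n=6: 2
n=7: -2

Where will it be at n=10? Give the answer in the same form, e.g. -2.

2

The value travels 4 per step and bounces off the walls at -6 and 12.
  step 8: -2 → -6
  step 9: -6 → -2
  step 10: -2 → 2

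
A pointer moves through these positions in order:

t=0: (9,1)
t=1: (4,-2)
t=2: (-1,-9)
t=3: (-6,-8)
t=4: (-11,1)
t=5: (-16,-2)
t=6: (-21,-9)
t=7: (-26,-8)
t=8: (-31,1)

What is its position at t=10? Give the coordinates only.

First: linear, -5 per step → -41 at step 10.
Second: cycles through 1, -2, -9, -8 every 4 steps. Step 10 lands at position 2 of the cycle → -9.

(-41,-9)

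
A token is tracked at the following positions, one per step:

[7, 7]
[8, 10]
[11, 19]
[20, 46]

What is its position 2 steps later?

Step-to-step displacements: [+1, +3], [+3, +9], [+9, +27]; each is 3× the previous.
step 4: [20, 46] + [+27, +81] → [47, 127]
step 5: [47, 127] + [+81, +243] → [128, 370]

[128, 370]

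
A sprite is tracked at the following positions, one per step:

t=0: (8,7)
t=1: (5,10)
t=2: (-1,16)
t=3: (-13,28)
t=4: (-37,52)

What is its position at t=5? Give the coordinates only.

Consecutive displacements (-3,+3), (-6,+6), (-12,+12), (-24,+24) scale by a factor of 2 each step.
step 5: (-37,52) + (-48,+48) → (-85,100)

(-85,100)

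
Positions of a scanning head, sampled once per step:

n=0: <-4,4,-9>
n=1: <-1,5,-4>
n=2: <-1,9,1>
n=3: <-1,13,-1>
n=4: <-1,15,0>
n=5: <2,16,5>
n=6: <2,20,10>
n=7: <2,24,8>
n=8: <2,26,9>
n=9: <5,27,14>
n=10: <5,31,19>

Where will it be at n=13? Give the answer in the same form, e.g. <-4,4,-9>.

Step-to-step displacements: <+3,+1,+5>, <+0,+4,+5>, <+0,+4,-2>, <+0,+2,+1>, <+3,+1,+5>, <+0,+4,+5>, <+0,+4,-2>, <+0,+2,+1>, <+3,+1,+5>, <+0,+4,+5> — a repeating cycle of length 4.
step 11: apply <+0,+4,-2> → <5,35,17>
step 12: apply <+0,+2,+1> → <5,37,18>
step 13: apply <+3,+1,+5> → <8,38,23>

<8,38,23>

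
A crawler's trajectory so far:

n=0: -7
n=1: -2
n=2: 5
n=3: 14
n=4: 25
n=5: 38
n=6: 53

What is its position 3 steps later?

First differences are +5, +7, +9, +11, +13, +15; their common second difference is +2 (constant acceleration).
step 7: 53 + 17 → 70
step 8: 70 + 19 → 89
step 9: 89 + 21 → 110

110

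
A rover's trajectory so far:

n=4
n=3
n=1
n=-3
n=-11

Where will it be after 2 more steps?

n=-59

Consecutive displacements -1, -2, -4, -8 scale by a factor of 2 each step.
step 5: -11 − 16 → n=-27
step 6: -27 − 32 → n=-59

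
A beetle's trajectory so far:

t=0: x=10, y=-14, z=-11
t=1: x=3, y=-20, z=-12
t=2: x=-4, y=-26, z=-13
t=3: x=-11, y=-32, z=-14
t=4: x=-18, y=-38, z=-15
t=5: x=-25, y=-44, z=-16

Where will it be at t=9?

x=-53, y=-68, z=-20

Constant displacement of (-7,-6,-1) per step.
step 6: x=-25, y=-44, z=-16 + (-7,-6,-1) → x=-32, y=-50, z=-17
step 7: x=-32, y=-50, z=-17 + (-7,-6,-1) → x=-39, y=-56, z=-18
step 8: x=-39, y=-56, z=-18 + (-7,-6,-1) → x=-46, y=-62, z=-19
step 9: x=-46, y=-62, z=-19 + (-7,-6,-1) → x=-53, y=-68, z=-20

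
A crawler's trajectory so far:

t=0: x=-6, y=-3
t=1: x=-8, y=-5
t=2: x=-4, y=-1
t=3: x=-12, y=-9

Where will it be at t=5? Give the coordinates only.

x=-28, y=-25

The jumps are (-2, -2), (+4, +4), (-8, -8) — a geometric progression with ratio -2.
step 4: x=-12, y=-9 + (+16, +16) → x=4, y=7
step 5: x=4, y=7 + (-32, -32) → x=-28, y=-25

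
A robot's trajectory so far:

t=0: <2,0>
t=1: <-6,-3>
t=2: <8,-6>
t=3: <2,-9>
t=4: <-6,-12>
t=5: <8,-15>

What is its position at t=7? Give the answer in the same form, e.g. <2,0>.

First: cycles through 2, -6, 8 every 3 steps. Step 7 lands at position 1 of the cycle → -6.
Second: linear, -3 per step → -21 at step 7.

<-6,-21>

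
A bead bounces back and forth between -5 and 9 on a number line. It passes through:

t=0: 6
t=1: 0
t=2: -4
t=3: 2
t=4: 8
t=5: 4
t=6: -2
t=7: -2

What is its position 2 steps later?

The value travels 6 per step and bounces off the walls at -5 and 9.
  step 8: -2 → 4
  step 9: 4 → 8

8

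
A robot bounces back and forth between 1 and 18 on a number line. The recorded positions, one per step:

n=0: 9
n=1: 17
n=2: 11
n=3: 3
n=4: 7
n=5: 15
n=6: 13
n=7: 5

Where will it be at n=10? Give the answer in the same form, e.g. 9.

The value reflects between 1 and 18, moving 8 per step.
  step 8: 5 → 5
  step 9: 5 → 13
  step 10: 13 → 15

15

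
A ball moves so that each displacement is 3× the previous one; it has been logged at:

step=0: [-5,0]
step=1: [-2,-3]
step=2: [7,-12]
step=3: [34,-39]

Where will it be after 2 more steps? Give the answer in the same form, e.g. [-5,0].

The jumps are [+3,-3], [+9,-9], [+27,-27] — a geometric progression with ratio 3.
step 4: [34,-39] + [+81,-81] → [115,-120]
step 5: [115,-120] + [+243,-243] → [358,-363]

[358,-363]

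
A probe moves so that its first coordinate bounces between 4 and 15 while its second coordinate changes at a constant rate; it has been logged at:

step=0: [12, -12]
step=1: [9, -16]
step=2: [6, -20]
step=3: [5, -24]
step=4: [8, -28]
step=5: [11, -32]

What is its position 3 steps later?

The first coordinate travels 3 per step and bounces off the walls at 4 and 15.
  step 6: 11 → 14
  step 7: 14 → 13
  step 8: 13 → 10
The second coordinate changes by -4 each step: at step 8 it is -44.

[10, -44]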